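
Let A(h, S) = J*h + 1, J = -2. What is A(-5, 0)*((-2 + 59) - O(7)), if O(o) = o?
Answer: 550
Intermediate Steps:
A(h, S) = 1 - 2*h (A(h, S) = -2*h + 1 = 1 - 2*h)
A(-5, 0)*((-2 + 59) - O(7)) = (1 - 2*(-5))*((-2 + 59) - 1*7) = (1 + 10)*(57 - 7) = 11*50 = 550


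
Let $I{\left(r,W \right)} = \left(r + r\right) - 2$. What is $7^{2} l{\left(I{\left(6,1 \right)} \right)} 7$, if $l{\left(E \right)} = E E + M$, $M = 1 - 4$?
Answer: $33271$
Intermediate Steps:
$M = -3$ ($M = 1 - 4 = -3$)
$I{\left(r,W \right)} = -2 + 2 r$ ($I{\left(r,W \right)} = 2 r - 2 = -2 + 2 r$)
$l{\left(E \right)} = -3 + E^{2}$ ($l{\left(E \right)} = E E - 3 = E^{2} - 3 = -3 + E^{2}$)
$7^{2} l{\left(I{\left(6,1 \right)} \right)} 7 = 7^{2} \left(-3 + \left(-2 + 2 \cdot 6\right)^{2}\right) 7 = 49 \left(-3 + \left(-2 + 12\right)^{2}\right) 7 = 49 \left(-3 + 10^{2}\right) 7 = 49 \left(-3 + 100\right) 7 = 49 \cdot 97 \cdot 7 = 4753 \cdot 7 = 33271$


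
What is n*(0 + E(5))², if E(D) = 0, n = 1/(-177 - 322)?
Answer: 0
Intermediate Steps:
n = -1/499 (n = 1/(-499) = -1/499 ≈ -0.0020040)
n*(0 + E(5))² = -(0 + 0)²/499 = -1/499*0² = -1/499*0 = 0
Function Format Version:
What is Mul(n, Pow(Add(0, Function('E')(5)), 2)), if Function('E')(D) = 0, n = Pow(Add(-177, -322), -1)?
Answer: 0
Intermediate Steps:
n = Rational(-1, 499) (n = Pow(-499, -1) = Rational(-1, 499) ≈ -0.0020040)
Mul(n, Pow(Add(0, Function('E')(5)), 2)) = Mul(Rational(-1, 499), Pow(Add(0, 0), 2)) = Mul(Rational(-1, 499), Pow(0, 2)) = Mul(Rational(-1, 499), 0) = 0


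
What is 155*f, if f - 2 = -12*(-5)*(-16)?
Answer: -148490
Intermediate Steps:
f = -958 (f = 2 - 12*(-5)*(-16) = 2 + 60*(-16) = 2 - 960 = -958)
155*f = 155*(-958) = -148490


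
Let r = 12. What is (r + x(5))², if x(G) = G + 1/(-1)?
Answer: 256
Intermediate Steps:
x(G) = -1 + G (x(G) = G - 1 = -1 + G)
(r + x(5))² = (12 + (-1 + 5))² = (12 + 4)² = 16² = 256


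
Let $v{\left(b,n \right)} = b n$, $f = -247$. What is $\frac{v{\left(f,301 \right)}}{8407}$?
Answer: $- \frac{10621}{1201} \approx -8.8435$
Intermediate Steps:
$\frac{v{\left(f,301 \right)}}{8407} = \frac{\left(-247\right) 301}{8407} = \left(-74347\right) \frac{1}{8407} = - \frac{10621}{1201}$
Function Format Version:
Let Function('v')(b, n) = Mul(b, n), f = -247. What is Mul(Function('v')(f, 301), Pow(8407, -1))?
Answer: Rational(-10621, 1201) ≈ -8.8435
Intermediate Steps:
Mul(Function('v')(f, 301), Pow(8407, -1)) = Mul(Mul(-247, 301), Pow(8407, -1)) = Mul(-74347, Rational(1, 8407)) = Rational(-10621, 1201)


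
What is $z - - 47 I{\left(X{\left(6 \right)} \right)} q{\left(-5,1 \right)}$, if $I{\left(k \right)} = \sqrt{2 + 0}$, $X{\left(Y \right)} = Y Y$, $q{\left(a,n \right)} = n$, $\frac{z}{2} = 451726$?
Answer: $903452 + 47 \sqrt{2} \approx 9.0352 \cdot 10^{5}$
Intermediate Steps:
$z = 903452$ ($z = 2 \cdot 451726 = 903452$)
$X{\left(Y \right)} = Y^{2}$
$I{\left(k \right)} = \sqrt{2}$
$z - - 47 I{\left(X{\left(6 \right)} \right)} q{\left(-5,1 \right)} = 903452 - - 47 \sqrt{2} \cdot 1 = 903452 - - 47 \sqrt{2} = 903452 + 47 \sqrt{2}$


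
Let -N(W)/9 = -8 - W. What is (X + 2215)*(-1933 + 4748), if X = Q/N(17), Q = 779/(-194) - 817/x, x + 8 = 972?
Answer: 26236697857199/4207860 ≈ 6.2352e+6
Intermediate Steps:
x = 964 (x = -8 + 972 = 964)
Q = -454727/93508 (Q = 779/(-194) - 817/964 = 779*(-1/194) - 817*1/964 = -779/194 - 817/964 = -454727/93508 ≈ -4.8630)
N(W) = 72 + 9*W (N(W) = -9*(-8 - W) = 72 + 9*W)
X = -454727/21039300 (X = -454727/(93508*(72 + 9*17)) = -454727/(93508*(72 + 153)) = -454727/93508/225 = -454727/93508*1/225 = -454727/21039300 ≈ -0.021613)
(X + 2215)*(-1933 + 4748) = (-454727/21039300 + 2215)*(-1933 + 4748) = (46601594773/21039300)*2815 = 26236697857199/4207860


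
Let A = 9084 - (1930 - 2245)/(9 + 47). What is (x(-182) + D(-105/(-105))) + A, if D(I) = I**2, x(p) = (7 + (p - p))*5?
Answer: 73005/8 ≈ 9125.6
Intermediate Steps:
x(p) = 35 (x(p) = (7 + 0)*5 = 7*5 = 35)
A = 72717/8 (A = 9084 - (-315)/56 = 9084 - 1*(-45/8) = 9084 + 45/8 = 72717/8 ≈ 9089.6)
(x(-182) + D(-105/(-105))) + A = (35 + (-105/(-105))**2) + 72717/8 = (35 + (-105*(-1/105))**2) + 72717/8 = (35 + 1**2) + 72717/8 = (35 + 1) + 72717/8 = 36 + 72717/8 = 73005/8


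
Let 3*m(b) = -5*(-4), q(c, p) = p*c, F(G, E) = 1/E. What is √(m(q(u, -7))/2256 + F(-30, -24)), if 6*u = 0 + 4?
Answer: I*√12314/564 ≈ 0.19675*I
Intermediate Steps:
u = ⅔ (u = (0 + 4)/6 = (⅙)*4 = ⅔ ≈ 0.66667)
q(c, p) = c*p
m(b) = 20/3 (m(b) = (-5*(-4))/3 = (⅓)*20 = 20/3)
√(m(q(u, -7))/2256 + F(-30, -24)) = √((20/3)/2256 + 1/(-24)) = √((20/3)*(1/2256) - 1/24) = √(5/1692 - 1/24) = √(-131/3384) = I*√12314/564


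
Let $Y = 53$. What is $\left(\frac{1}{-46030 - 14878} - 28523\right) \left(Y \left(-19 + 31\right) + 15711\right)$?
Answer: $- \frac{28399297933095}{60908} \approx -4.6627 \cdot 10^{8}$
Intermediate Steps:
$\left(\frac{1}{-46030 - 14878} - 28523\right) \left(Y \left(-19 + 31\right) + 15711\right) = \left(\frac{1}{-46030 - 14878} - 28523\right) \left(53 \left(-19 + 31\right) + 15711\right) = \left(\frac{1}{-60908} - 28523\right) \left(53 \cdot 12 + 15711\right) = \left(- \frac{1}{60908} - 28523\right) \left(636 + 15711\right) = \left(- \frac{1737278885}{60908}\right) 16347 = - \frac{28399297933095}{60908}$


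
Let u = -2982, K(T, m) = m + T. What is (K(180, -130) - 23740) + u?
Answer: -26672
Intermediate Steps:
K(T, m) = T + m
(K(180, -130) - 23740) + u = ((180 - 130) - 23740) - 2982 = (50 - 23740) - 2982 = -23690 - 2982 = -26672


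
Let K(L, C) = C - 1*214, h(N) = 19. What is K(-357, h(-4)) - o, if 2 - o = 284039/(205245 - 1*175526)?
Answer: -5570604/29719 ≈ -187.44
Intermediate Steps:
K(L, C) = -214 + C (K(L, C) = C - 214 = -214 + C)
o = -224601/29719 (o = 2 - 284039/(205245 - 1*175526) = 2 - 284039/(205245 - 175526) = 2 - 284039/29719 = -224601/29719 ≈ -7.5575)
K(-357, h(-4)) - o = (-214 + 19) - 1*(-224601/29719) = -195 + 224601/29719 = -5570604/29719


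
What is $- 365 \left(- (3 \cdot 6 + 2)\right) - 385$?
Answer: $6915$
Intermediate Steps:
$- 365 \left(- (3 \cdot 6 + 2)\right) - 385 = - 365 \left(- (18 + 2)\right) - 385 = - 365 \left(\left(-1\right) 20\right) - 385 = \left(-365\right) \left(-20\right) - 385 = 7300 - 385 = 6915$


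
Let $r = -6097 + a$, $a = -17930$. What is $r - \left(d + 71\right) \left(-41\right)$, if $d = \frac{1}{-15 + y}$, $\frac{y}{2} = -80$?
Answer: $- \frac{3695341}{175} \approx -21116.0$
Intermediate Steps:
$y = -160$ ($y = 2 \left(-80\right) = -160$)
$d = - \frac{1}{175}$ ($d = \frac{1}{-15 - 160} = \frac{1}{-175} = - \frac{1}{175} \approx -0.0057143$)
$r = -24027$ ($r = -6097 - 17930 = -24027$)
$r - \left(d + 71\right) \left(-41\right) = -24027 - \left(- \frac{1}{175} + 71\right) \left(-41\right) = -24027 - \frac{12424}{175} \left(-41\right) = -24027 - - \frac{509384}{175} = -24027 + \frac{509384}{175} = - \frac{3695341}{175}$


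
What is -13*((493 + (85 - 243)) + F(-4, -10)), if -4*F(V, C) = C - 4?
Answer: -8801/2 ≈ -4400.5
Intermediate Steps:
F(V, C) = 1 - C/4 (F(V, C) = -(C - 4)/4 = -(-4 + C)/4 = 1 - C/4)
-13*((493 + (85 - 243)) + F(-4, -10)) = -13*((493 + (85 - 243)) + (1 - ¼*(-10))) = -13*((493 - 158) + (1 + 5/2)) = -13*(335 + 7/2) = -13*677/2 = -8801/2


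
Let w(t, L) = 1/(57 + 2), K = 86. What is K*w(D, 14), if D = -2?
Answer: 86/59 ≈ 1.4576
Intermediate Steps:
w(t, L) = 1/59
K*w(D, 14) = 86*(1/59) = 86/59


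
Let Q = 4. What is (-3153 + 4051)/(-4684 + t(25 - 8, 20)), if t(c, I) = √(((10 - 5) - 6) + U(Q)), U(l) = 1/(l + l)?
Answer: -33649856/175518855 - 1796*I*√14/175518855 ≈ -0.19172 - 3.8287e-5*I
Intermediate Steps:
U(l) = 1/(2*l)
t(c, I) = I*√14/4 (t(c, I) = √(((10 - 5) - 6) + (½)/4) = √((5 - 6) + (½)*(¼)) = √(-1 + ⅛) = √(-7/8) = I*√14/4)
(-3153 + 4051)/(-4684 + t(25 - 8, 20)) = (-3153 + 4051)/(-4684 + I*√14/4) = 898/(-4684 + I*√14/4)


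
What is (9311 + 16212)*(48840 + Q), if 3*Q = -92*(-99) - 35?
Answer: 3971200139/3 ≈ 1.3237e+9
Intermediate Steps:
Q = 9073/3 (Q = (-92*(-99) - 35)/3 = (9108 - 35)/3 = (⅓)*9073 = 9073/3 ≈ 3024.3)
(9311 + 16212)*(48840 + Q) = (9311 + 16212)*(48840 + 9073/3) = 25523*(155593/3) = 3971200139/3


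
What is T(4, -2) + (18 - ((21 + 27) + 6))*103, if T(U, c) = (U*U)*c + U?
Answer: -3736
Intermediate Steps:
T(U, c) = U + c*U² (T(U, c) = U²*c + U = c*U² + U = U + c*U²)
T(4, -2) + (18 - ((21 + 27) + 6))*103 = 4*(1 + 4*(-2)) + (18 - ((21 + 27) + 6))*103 = 4*(1 - 8) + (18 - (48 + 6))*103 = 4*(-7) + (18 - 1*54)*103 = -28 + (18 - 54)*103 = -28 - 36*103 = -28 - 3708 = -3736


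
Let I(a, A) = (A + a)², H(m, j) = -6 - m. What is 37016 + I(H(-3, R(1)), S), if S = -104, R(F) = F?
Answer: 48465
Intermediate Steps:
37016 + I(H(-3, R(1)), S) = 37016 + (-104 + (-6 - 1*(-3)))² = 37016 + (-104 + (-6 + 3))² = 37016 + (-104 - 3)² = 37016 + (-107)² = 37016 + 11449 = 48465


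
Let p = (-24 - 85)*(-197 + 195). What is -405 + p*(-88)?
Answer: -19589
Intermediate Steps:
p = 218 (p = -109*(-2) = 218)
-405 + p*(-88) = -405 + 218*(-88) = -405 - 19184 = -19589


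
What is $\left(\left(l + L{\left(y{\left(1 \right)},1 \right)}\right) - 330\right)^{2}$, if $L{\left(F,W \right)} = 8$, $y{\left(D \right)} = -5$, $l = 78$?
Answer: $59536$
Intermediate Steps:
$\left(\left(l + L{\left(y{\left(1 \right)},1 \right)}\right) - 330\right)^{2} = \left(\left(78 + 8\right) - 330\right)^{2} = \left(86 - 330\right)^{2} = \left(-244\right)^{2} = 59536$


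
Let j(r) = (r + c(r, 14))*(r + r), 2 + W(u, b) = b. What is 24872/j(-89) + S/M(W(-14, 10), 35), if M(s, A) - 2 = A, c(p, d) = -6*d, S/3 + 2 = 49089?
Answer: 2267837749/569689 ≈ 3980.8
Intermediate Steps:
W(u, b) = -2 + b
S = 147261 (S = -6 + 3*49089 = -6 + 147267 = 147261)
M(s, A) = 2 + A
j(r) = 2*r*(-84 + r) (j(r) = (r - 6*14)*(r + r) = (r - 84)*(2*r) = (-84 + r)*(2*r) = 2*r*(-84 + r))
24872/j(-89) + S/M(W(-14, 10), 35) = 24872/((2*(-89)*(-84 - 89))) + 147261/(2 + 35) = 24872/((2*(-89)*(-173))) + 147261/37 = 24872/30794 + 147261*(1/37) = 24872*(1/30794) + 147261/37 = 12436/15397 + 147261/37 = 2267837749/569689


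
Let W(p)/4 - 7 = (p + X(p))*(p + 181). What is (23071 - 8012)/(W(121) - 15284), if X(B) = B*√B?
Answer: 15059/1738760 ≈ 0.0086608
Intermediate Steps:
X(B) = B^(3/2)
W(p) = 28 + 4*(181 + p)*(p + p^(3/2)) (W(p) = 28 + 4*((p + p^(3/2))*(p + 181)) = 28 + 4*((p + p^(3/2))*(181 + p)) = 28 + 4*((181 + p)*(p + p^(3/2))) = 28 + 4*(181 + p)*(p + p^(3/2)))
(23071 - 8012)/(W(121) - 15284) = (23071 - 8012)/((28 + 4*121² + 4*121^(5/2) + 724*121 + 724*121^(3/2)) - 15284) = 15059/((28 + 4*14641 + 4*161051 + 87604 + 724*1331) - 15284) = 15059/((28 + 58564 + 644204 + 87604 + 963644) - 15284) = 15059/(1754044 - 15284) = 15059/1738760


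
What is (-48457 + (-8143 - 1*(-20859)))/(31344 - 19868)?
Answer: -35741/11476 ≈ -3.1144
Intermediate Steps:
(-48457 + (-8143 - 1*(-20859)))/(31344 - 19868) = (-48457 + (-8143 + 20859))/11476 = (-48457 + 12716)*(1/11476) = -35741*1/11476 = -35741/11476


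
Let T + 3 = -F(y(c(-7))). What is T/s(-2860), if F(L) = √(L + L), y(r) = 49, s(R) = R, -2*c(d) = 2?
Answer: 3/2860 + 7*√2/2860 ≈ 0.0045103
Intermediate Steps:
c(d) = -1 (c(d) = -½*2 = -1)
F(L) = √2*√L (F(L) = √(2*L) = √2*√L)
T = -3 - 7*√2 (T = -3 - √2*√49 = -3 - √2*7 = -3 - 7*√2 ≈ -12.899)
T/s(-2860) = (-3 - 7*√2)/(-2860) = (-3 - 7*√2)*(-1/2860) = 3/2860 + 7*√2/2860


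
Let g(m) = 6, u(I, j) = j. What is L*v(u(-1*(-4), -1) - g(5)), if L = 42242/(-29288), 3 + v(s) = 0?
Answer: 63363/14644 ≈ 4.3269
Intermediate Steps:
v(s) = -3 (v(s) = -3 + 0 = -3)
L = -21121/14644 (L = 42242*(-1/29288) = -21121/14644 ≈ -1.4423)
L*v(u(-1*(-4), -1) - g(5)) = -21121/14644*(-3) = 63363/14644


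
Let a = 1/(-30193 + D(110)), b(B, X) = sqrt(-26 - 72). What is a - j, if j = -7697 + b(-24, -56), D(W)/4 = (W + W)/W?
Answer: 232333944/30185 - 7*I*sqrt(2) ≈ 7697.0 - 9.8995*I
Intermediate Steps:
b(B, X) = 7*I*sqrt(2) (b(B, X) = sqrt(-98) = 7*I*sqrt(2))
D(W) = 8 (D(W) = 4*((W + W)/W) = 4*((2*W)/W) = 4*2 = 8)
j = -7697 + 7*I*sqrt(2) ≈ -7697.0 + 9.8995*I
a = -1/30185 (a = 1/(-30193 + 8) = 1/(-30185) = -1/30185 ≈ -3.3129e-5)
a - j = -1/30185 - (-7697 + 7*I*sqrt(2)) = -1/30185 + (7697 - 7*I*sqrt(2)) = 232333944/30185 - 7*I*sqrt(2)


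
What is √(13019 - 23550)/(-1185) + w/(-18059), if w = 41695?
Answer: -41695/18059 - I*√10531/1185 ≈ -2.3088 - 0.0866*I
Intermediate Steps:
√(13019 - 23550)/(-1185) + w/(-18059) = √(13019 - 23550)/(-1185) + 41695/(-18059) = √(-10531)*(-1/1185) + 41695*(-1/18059) = (I*√10531)*(-1/1185) - 41695/18059 = -I*√10531/1185 - 41695/18059 = -41695/18059 - I*√10531/1185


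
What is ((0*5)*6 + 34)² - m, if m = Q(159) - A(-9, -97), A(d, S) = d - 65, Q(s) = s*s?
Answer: -24199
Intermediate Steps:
Q(s) = s²
A(d, S) = -65 + d
m = 25355 (m = 159² - (-65 - 9) = 25281 - 1*(-74) = 25281 + 74 = 25355)
((0*5)*6 + 34)² - m = ((0*5)*6 + 34)² - 1*25355 = (0*6 + 34)² - 25355 = (0 + 34)² - 25355 = 34² - 25355 = 1156 - 25355 = -24199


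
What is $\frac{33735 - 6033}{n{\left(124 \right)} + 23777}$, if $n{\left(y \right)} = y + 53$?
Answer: $\frac{13851}{11977} \approx 1.1565$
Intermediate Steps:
$n{\left(y \right)} = 53 + y$
$\frac{33735 - 6033}{n{\left(124 \right)} + 23777} = \frac{33735 - 6033}{\left(53 + 124\right) + 23777} = \frac{27702}{177 + 23777} = \frac{27702}{23954} = 27702 \cdot \frac{1}{23954} = \frac{13851}{11977}$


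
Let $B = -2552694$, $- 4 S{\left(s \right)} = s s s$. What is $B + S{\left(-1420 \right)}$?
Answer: $713269306$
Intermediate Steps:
$S{\left(s \right)} = - \frac{s^{3}}{4}$ ($S{\left(s \right)} = - \frac{s s s}{4} = - \frac{s^{2} s}{4} = - \frac{s^{3}}{4}$)
$B + S{\left(-1420 \right)} = -2552694 - \frac{\left(-1420\right)^{3}}{4} = -2552694 - -715822000 = -2552694 + 715822000 = 713269306$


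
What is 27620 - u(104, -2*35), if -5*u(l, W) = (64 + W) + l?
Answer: 138198/5 ≈ 27640.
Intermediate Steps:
u(l, W) = -64/5 - W/5 - l/5 (u(l, W) = -((64 + W) + l)/5 = -(64 + W + l)/5 = -64/5 - W/5 - l/5)
27620 - u(104, -2*35) = 27620 - (-64/5 - (-2)*35/5 - ⅕*104) = 27620 - (-64/5 - ⅕*(-70) - 104/5) = 27620 - (-64/5 + 14 - 104/5) = 27620 - 1*(-98/5) = 27620 + 98/5 = 138198/5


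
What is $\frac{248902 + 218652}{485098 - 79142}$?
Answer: $\frac{233777}{202978} \approx 1.1517$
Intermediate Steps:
$\frac{248902 + 218652}{485098 - 79142} = \frac{467554}{405956} = 467554 \cdot \frac{1}{405956} = \frac{233777}{202978}$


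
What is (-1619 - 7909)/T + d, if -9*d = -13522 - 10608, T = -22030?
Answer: 265834826/99135 ≈ 2681.5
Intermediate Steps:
d = 24130/9 (d = -(-13522 - 10608)/9 = -⅑*(-24130) = 24130/9 ≈ 2681.1)
(-1619 - 7909)/T + d = (-1619 - 7909)/(-22030) + 24130/9 = -9528*(-1/22030) + 24130/9 = 4764/11015 + 24130/9 = 265834826/99135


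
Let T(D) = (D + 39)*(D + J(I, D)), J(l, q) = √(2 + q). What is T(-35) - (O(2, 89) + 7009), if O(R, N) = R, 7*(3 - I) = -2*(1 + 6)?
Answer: -7151 + 4*I*√33 ≈ -7151.0 + 22.978*I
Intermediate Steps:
I = 5 (I = 3 - (-2)*(1 + 6)/7 = 3 - (-2)*7/7 = 3 - ⅐*(-14) = 3 + 2 = 5)
T(D) = (39 + D)*(D + √(2 + D)) (T(D) = (D + 39)*(D + √(2 + D)) = (39 + D)*(D + √(2 + D)))
T(-35) - (O(2, 89) + 7009) = ((-35)² + 39*(-35) + 39*√(2 - 35) - 35*√(2 - 35)) - (2 + 7009) = (1225 - 1365 + 39*√(-33) - 35*I*√33) - 1*7011 = (1225 - 1365 + 39*(I*√33) - 35*I*√33) - 7011 = (1225 - 1365 + 39*I*√33 - 35*I*√33) - 7011 = (-140 + 4*I*√33) - 7011 = -7151 + 4*I*√33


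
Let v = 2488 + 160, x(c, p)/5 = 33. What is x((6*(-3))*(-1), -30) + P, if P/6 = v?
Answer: 16053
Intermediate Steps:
x(c, p) = 165 (x(c, p) = 5*33 = 165)
v = 2648
P = 15888 (P = 6*2648 = 15888)
x((6*(-3))*(-1), -30) + P = 165 + 15888 = 16053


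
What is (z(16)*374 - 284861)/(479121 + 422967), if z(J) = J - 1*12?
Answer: -31485/100232 ≈ -0.31412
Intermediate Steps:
z(J) = -12 + J (z(J) = J - 12 = -12 + J)
(z(16)*374 - 284861)/(479121 + 422967) = ((-12 + 16)*374 - 284861)/(479121 + 422967) = (4*374 - 284861)/902088 = (1496 - 284861)*(1/902088) = -283365*1/902088 = -31485/100232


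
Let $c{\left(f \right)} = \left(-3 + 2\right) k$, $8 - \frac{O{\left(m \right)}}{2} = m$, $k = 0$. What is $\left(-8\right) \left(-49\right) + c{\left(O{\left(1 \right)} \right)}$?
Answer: $392$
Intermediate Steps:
$O{\left(m \right)} = 16 - 2 m$
$c{\left(f \right)} = 0$ ($c{\left(f \right)} = \left(-3 + 2\right) 0 = \left(-1\right) 0 = 0$)
$\left(-8\right) \left(-49\right) + c{\left(O{\left(1 \right)} \right)} = \left(-8\right) \left(-49\right) + 0 = 392 + 0 = 392$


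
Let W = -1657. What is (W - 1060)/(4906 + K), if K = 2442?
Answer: -247/668 ≈ -0.36976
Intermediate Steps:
(W - 1060)/(4906 + K) = (-1657 - 1060)/(4906 + 2442) = -2717/7348 = -2717*1/7348 = -247/668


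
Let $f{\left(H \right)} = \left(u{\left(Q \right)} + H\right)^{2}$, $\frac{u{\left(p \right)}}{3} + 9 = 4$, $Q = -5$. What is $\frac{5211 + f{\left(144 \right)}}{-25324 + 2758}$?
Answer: $- \frac{3642}{3761} \approx -0.96836$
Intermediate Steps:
$u{\left(p \right)} = -15$ ($u{\left(p \right)} = -27 + 3 \cdot 4 = -27 + 12 = -15$)
$f{\left(H \right)} = \left(-15 + H\right)^{2}$
$\frac{5211 + f{\left(144 \right)}}{-25324 + 2758} = \frac{5211 + \left(-15 + 144\right)^{2}}{-25324 + 2758} = \frac{5211 + 129^{2}}{-22566} = \left(5211 + 16641\right) \left(- \frac{1}{22566}\right) = 21852 \left(- \frac{1}{22566}\right) = - \frac{3642}{3761}$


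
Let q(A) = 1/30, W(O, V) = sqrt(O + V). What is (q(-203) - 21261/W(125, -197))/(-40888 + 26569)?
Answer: -1/429570 - 7087*I*sqrt(2)/57276 ≈ -2.3279e-6 - 0.17499*I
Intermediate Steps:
q(A) = 1/30
(q(-203) - 21261/W(125, -197))/(-40888 + 26569) = (1/30 - 21261/sqrt(125 - 197))/(-40888 + 26569) = (1/30 - 21261*(-I*sqrt(2)/12))/(-14319) = (1/30 - 21261*(-I*sqrt(2)/12))*(-1/14319) = (1/30 - (-7087)*I*sqrt(2)/4)*(-1/14319) = (1/30 + 7087*I*sqrt(2)/4)*(-1/14319) = -1/429570 - 7087*I*sqrt(2)/57276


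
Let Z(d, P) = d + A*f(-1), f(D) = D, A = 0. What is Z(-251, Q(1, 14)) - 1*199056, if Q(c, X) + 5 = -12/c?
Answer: -199307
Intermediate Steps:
Q(c, X) = -5 - 12/c
Z(d, P) = d (Z(d, P) = d + 0*(-1) = d + 0 = d)
Z(-251, Q(1, 14)) - 1*199056 = -251 - 1*199056 = -251 - 199056 = -199307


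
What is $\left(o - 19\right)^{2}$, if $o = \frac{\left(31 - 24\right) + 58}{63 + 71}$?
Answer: $\frac{6155361}{17956} \approx 342.8$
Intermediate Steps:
$o = \frac{65}{134}$ ($o = \frac{\left(31 - 24\right) + 58}{134} = \left(7 + 58\right) \frac{1}{134} = 65 \cdot \frac{1}{134} = \frac{65}{134} \approx 0.48507$)
$\left(o - 19\right)^{2} = \left(\frac{65}{134} - 19\right)^{2} = \left(- \frac{2481}{134}\right)^{2} = \frac{6155361}{17956}$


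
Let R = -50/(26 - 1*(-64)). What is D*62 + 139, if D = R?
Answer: 941/9 ≈ 104.56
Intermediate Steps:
R = -5/9 (R = -50/(26 + 64) = -50/90 = -50*1/90 = -5/9 ≈ -0.55556)
D = -5/9 ≈ -0.55556
D*62 + 139 = -5/9*62 + 139 = -310/9 + 139 = 941/9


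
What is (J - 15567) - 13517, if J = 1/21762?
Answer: -632926007/21762 ≈ -29084.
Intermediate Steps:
J = 1/21762 ≈ 4.5952e-5
(J - 15567) - 13517 = (1/21762 - 15567) - 13517 = -338769053/21762 - 13517 = -632926007/21762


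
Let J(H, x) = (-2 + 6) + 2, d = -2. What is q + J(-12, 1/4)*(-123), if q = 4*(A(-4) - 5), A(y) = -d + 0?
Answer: -750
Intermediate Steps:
A(y) = 2 (A(y) = -1*(-2) + 0 = 2 + 0 = 2)
q = -12 (q = 4*(2 - 5) = 4*(-3) = -12)
J(H, x) = 6 (J(H, x) = 4 + 2 = 6)
q + J(-12, 1/4)*(-123) = -12 + 6*(-123) = -12 - 738 = -750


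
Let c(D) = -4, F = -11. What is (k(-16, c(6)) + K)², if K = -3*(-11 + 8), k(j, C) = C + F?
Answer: 36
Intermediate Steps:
k(j, C) = -11 + C (k(j, C) = C - 11 = -11 + C)
K = 9 (K = -3*(-3) = 9)
(k(-16, c(6)) + K)² = ((-11 - 4) + 9)² = (-15 + 9)² = (-6)² = 36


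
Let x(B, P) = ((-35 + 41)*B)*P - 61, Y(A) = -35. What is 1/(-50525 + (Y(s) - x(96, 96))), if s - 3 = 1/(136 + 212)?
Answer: -1/105795 ≈ -9.4522e-6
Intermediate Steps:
s = 1045/348 (s = 3 + 1/(136 + 212) = 3 + 1/348 = 1045/348 ≈ 3.0029)
x(B, P) = -61 + 6*B*P (x(B, P) = (6*B)*P - 61 = 6*B*P - 61 = -61 + 6*B*P)
1/(-50525 + (Y(s) - x(96, 96))) = 1/(-50525 + (-35 - (-61 + 6*96*96))) = 1/(-50525 + (-35 - (-61 + 55296))) = 1/(-50525 + (-35 - 1*55235)) = 1/(-50525 + (-35 - 55235)) = 1/(-50525 - 55270) = 1/(-105795) = -1/105795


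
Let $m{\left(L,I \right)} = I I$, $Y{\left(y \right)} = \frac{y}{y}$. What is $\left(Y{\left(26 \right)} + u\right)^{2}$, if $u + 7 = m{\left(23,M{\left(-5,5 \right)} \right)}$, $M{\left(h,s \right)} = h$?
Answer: $361$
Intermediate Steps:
$Y{\left(y \right)} = 1$
$m{\left(L,I \right)} = I^{2}$
$u = 18$ ($u = -7 + \left(-5\right)^{2} = -7 + 25 = 18$)
$\left(Y{\left(26 \right)} + u\right)^{2} = \left(1 + 18\right)^{2} = 19^{2} = 361$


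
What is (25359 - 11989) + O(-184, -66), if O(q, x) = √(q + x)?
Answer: 13370 + 5*I*√10 ≈ 13370.0 + 15.811*I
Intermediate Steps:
(25359 - 11989) + O(-184, -66) = (25359 - 11989) + √(-184 - 66) = 13370 + √(-250) = 13370 + 5*I*√10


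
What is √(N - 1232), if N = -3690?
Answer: I*√4922 ≈ 70.157*I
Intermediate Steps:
√(N - 1232) = √(-3690 - 1232) = √(-4922) = I*√4922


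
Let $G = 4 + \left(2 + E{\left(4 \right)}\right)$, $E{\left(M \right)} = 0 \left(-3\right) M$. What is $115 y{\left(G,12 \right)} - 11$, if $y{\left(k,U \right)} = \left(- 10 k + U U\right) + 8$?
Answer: $10569$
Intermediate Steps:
$E{\left(M \right)} = 0$ ($E{\left(M \right)} = 0 M = 0$)
$G = 6$ ($G = 4 + \left(2 + 0\right) = 4 + 2 = 6$)
$y{\left(k,U \right)} = 8 + U^{2} - 10 k$ ($y{\left(k,U \right)} = \left(- 10 k + U^{2}\right) + 8 = \left(U^{2} - 10 k\right) + 8 = 8 + U^{2} - 10 k$)
$115 y{\left(G,12 \right)} - 11 = 115 \left(8 + 12^{2} - 60\right) - 11 = 115 \left(8 + 144 - 60\right) - 11 = 115 \cdot 92 - 11 = 10580 - 11 = 10569$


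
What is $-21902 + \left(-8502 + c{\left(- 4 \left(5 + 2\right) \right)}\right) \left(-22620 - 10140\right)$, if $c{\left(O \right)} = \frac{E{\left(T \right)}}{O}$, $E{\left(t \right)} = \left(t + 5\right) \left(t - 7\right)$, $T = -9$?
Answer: $278578498$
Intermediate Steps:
$E{\left(t \right)} = \left(-7 + t\right) \left(5 + t\right)$ ($E{\left(t \right)} = \left(5 + t\right) \left(-7 + t\right) = \left(-7 + t\right) \left(5 + t\right)$)
$c{\left(O \right)} = \frac{64}{O}$ ($c{\left(O \right)} = \frac{-35 + \left(-9\right)^{2} - -18}{O} = \frac{-35 + 81 + 18}{O} = \frac{64}{O}$)
$-21902 + \left(-8502 + c{\left(- 4 \left(5 + 2\right) \right)}\right) \left(-22620 - 10140\right) = -21902 + \left(-8502 + \frac{64}{\left(-4\right) \left(5 + 2\right)}\right) \left(-22620 - 10140\right) = -21902 + \left(-8502 + \frac{64}{\left(-4\right) 7}\right) \left(-32760\right) = -21902 + \left(-8502 + \frac{64}{-28}\right) \left(-32760\right) = -21902 + \left(-8502 + 64 \left(- \frac{1}{28}\right)\right) \left(-32760\right) = -21902 + \left(-8502 - \frac{16}{7}\right) \left(-32760\right) = -21902 - -278600400 = -21902 + 278600400 = 278578498$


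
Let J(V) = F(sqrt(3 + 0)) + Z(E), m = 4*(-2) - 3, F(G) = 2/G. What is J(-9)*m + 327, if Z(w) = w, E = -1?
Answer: 338 - 22*sqrt(3)/3 ≈ 325.30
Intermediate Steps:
m = -11 (m = -8 - 3 = -11)
J(V) = -1 + 2*sqrt(3)/3 (J(V) = 2/(sqrt(3 + 0)) - 1 = 2/(sqrt(3)) - 1 = 2*(sqrt(3)/3) - 1 = 2*sqrt(3)/3 - 1 = -1 + 2*sqrt(3)/3)
J(-9)*m + 327 = (-1 + 2*sqrt(3)/3)*(-11) + 327 = (11 - 22*sqrt(3)/3) + 327 = 338 - 22*sqrt(3)/3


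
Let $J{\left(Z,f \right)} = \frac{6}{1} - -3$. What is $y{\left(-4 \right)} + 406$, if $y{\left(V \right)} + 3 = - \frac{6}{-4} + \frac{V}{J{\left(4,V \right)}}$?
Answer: $\frac{7273}{18} \approx 404.06$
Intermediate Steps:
$J{\left(Z,f \right)} = 9$ ($J{\left(Z,f \right)} = 6 \cdot 1 + 3 = 6 + 3 = 9$)
$y{\left(V \right)} = - \frac{3}{2} + \frac{V}{9}$ ($y{\left(V \right)} = -3 + \left(- \frac{6}{-4} + \frac{V}{9}\right) = -3 + \left(\left(-6\right) \left(- \frac{1}{4}\right) + V \frac{1}{9}\right) = -3 + \left(\frac{3}{2} + \frac{V}{9}\right) = - \frac{3}{2} + \frac{V}{9}$)
$y{\left(-4 \right)} + 406 = \left(- \frac{3}{2} + \frac{1}{9} \left(-4\right)\right) + 406 = \left(- \frac{3}{2} - \frac{4}{9}\right) + 406 = - \frac{35}{18} + 406 = \frac{7273}{18}$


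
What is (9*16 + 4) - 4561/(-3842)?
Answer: 573177/3842 ≈ 149.19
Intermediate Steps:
(9*16 + 4) - 4561/(-3842) = (144 + 4) - 4561*(-1)/3842 = 148 - 1*(-4561/3842) = 148 + 4561/3842 = 573177/3842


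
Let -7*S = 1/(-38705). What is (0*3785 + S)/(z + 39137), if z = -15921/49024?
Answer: 49024/519825744093145 ≈ 9.4309e-11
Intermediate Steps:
S = 1/270935 (S = -1/7/(-38705) = -1/7*(-1/38705) = 1/270935 ≈ 3.6909e-6)
z = -15921/49024 (z = -15921*1/49024 = -15921/49024 ≈ -0.32476)
(0*3785 + S)/(z + 39137) = (0*3785 + 1/270935)/(-15921/49024 + 39137) = (0 + 1/270935)/(1918636367/49024) = (1/270935)*(49024/1918636367) = 49024/519825744093145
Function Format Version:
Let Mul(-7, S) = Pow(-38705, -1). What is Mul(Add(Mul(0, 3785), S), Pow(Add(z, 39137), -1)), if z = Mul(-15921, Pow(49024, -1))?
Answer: Rational(49024, 519825744093145) ≈ 9.4309e-11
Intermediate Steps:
S = Rational(1, 270935) (S = Mul(Rational(-1, 7), Pow(-38705, -1)) = Mul(Rational(-1, 7), Rational(-1, 38705)) = Rational(1, 270935) ≈ 3.6909e-6)
z = Rational(-15921, 49024) (z = Mul(-15921, Rational(1, 49024)) = Rational(-15921, 49024) ≈ -0.32476)
Mul(Add(Mul(0, 3785), S), Pow(Add(z, 39137), -1)) = Mul(Add(Mul(0, 3785), Rational(1, 270935)), Pow(Add(Rational(-15921, 49024), 39137), -1)) = Mul(Add(0, Rational(1, 270935)), Pow(Rational(1918636367, 49024), -1)) = Mul(Rational(1, 270935), Rational(49024, 1918636367)) = Rational(49024, 519825744093145)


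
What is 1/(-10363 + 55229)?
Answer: 1/44866 ≈ 2.2289e-5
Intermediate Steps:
1/(-10363 + 55229) = 1/44866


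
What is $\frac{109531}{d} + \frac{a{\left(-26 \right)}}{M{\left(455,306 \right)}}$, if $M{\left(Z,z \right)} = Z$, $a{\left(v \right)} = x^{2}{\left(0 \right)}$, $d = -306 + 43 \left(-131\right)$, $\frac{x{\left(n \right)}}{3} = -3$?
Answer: $- \frac{49355546}{2702245} \approx -18.265$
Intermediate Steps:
$x{\left(n \right)} = -9$ ($x{\left(n \right)} = 3 \left(-3\right) = -9$)
$d = -5939$ ($d = -306 - 5633 = -5939$)
$a{\left(v \right)} = 81$ ($a{\left(v \right)} = \left(-9\right)^{2} = 81$)
$\frac{109531}{d} + \frac{a{\left(-26 \right)}}{M{\left(455,306 \right)}} = \frac{109531}{-5939} + \frac{81}{455} = 109531 \left(- \frac{1}{5939}\right) + 81 \cdot \frac{1}{455} = - \frac{109531}{5939} + \frac{81}{455} = - \frac{49355546}{2702245}$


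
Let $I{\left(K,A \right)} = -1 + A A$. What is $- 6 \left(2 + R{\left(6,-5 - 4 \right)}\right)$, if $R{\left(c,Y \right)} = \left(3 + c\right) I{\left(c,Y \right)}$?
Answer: $-4332$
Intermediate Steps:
$I{\left(K,A \right)} = -1 + A^{2}$
$R{\left(c,Y \right)} = \left(-1 + Y^{2}\right) \left(3 + c\right)$ ($R{\left(c,Y \right)} = \left(3 + c\right) \left(-1 + Y^{2}\right) = \left(-1 + Y^{2}\right) \left(3 + c\right)$)
$- 6 \left(2 + R{\left(6,-5 - 4 \right)}\right) = - 6 \left(2 + \left(-1 + \left(-5 - 4\right)^{2}\right) \left(3 + 6\right)\right) = - 6 \left(2 + \left(-1 + \left(-5 - 4\right)^{2}\right) 9\right) = - 6 \left(2 + \left(-1 + \left(-9\right)^{2}\right) 9\right) = - 6 \left(2 + \left(-1 + 81\right) 9\right) = - 6 \left(2 + 80 \cdot 9\right) = - 6 \left(2 + 720\right) = \left(-6\right) 722 = -4332$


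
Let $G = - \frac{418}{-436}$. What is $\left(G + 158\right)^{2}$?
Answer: $\frac{1200830409}{47524} \approx 25268.0$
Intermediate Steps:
$G = \frac{209}{218}$ ($G = \left(-418\right) \left(- \frac{1}{436}\right) = \frac{209}{218} \approx 0.95872$)
$\left(G + 158\right)^{2} = \left(\frac{209}{218} + 158\right)^{2} = \left(\frac{34653}{218}\right)^{2} = \frac{1200830409}{47524}$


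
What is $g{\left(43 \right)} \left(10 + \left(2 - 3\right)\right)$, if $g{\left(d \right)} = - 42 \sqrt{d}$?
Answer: $- 378 \sqrt{43} \approx -2478.7$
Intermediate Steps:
$g{\left(43 \right)} \left(10 + \left(2 - 3\right)\right) = - 42 \sqrt{43} \left(10 + \left(2 - 3\right)\right) = - 42 \sqrt{43} \left(10 - 1\right) = - 42 \sqrt{43} \cdot 9 = - 378 \sqrt{43}$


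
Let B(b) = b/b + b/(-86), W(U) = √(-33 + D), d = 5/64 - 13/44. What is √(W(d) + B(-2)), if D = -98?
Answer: √(1892 + 1849*I*√131)/43 ≈ 2.5014 + 2.2878*I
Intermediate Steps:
d = -153/704 (d = 5*(1/64) - 13*1/44 = 5/64 - 13/44 = -153/704 ≈ -0.21733)
W(U) = I*√131 (W(U) = √(-33 - 98) = √(-131) = I*√131)
B(b) = 1 - b/86 (B(b) = 1 + b*(-1/86) = 1 - b/86)
√(W(d) + B(-2)) = √(I*√131 + (1 - 1/86*(-2))) = √(I*√131 + (1 + 1/43)) = √(I*√131 + 44/43) = √(44/43 + I*√131)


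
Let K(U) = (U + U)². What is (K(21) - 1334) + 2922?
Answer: 3352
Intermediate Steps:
K(U) = 4*U² (K(U) = (2*U)² = 4*U²)
(K(21) - 1334) + 2922 = (4*21² - 1334) + 2922 = (4*441 - 1334) + 2922 = (1764 - 1334) + 2922 = 430 + 2922 = 3352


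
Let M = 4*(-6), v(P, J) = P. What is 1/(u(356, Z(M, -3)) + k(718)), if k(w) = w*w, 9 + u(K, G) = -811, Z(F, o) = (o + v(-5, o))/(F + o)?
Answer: 1/514704 ≈ 1.9429e-6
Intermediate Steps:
M = -24
Z(F, o) = (-5 + o)/(F + o) (Z(F, o) = (o - 5)/(F + o) = (-5 + o)/(F + o))
u(K, G) = -820 (u(K, G) = -9 - 811 = -820)
k(w) = w²
1/(u(356, Z(M, -3)) + k(718)) = 1/(-820 + 718²) = 1/(-820 + 515524) = 1/514704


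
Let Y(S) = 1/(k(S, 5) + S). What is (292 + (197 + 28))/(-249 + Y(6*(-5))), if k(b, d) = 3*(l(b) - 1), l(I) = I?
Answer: -63591/30628 ≈ -2.0762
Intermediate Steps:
k(b, d) = -3 + 3*b (k(b, d) = 3*(b - 1) = 3*(-1 + b) = -3 + 3*b)
Y(S) = 1/(-3 + 4*S) (Y(S) = 1/((-3 + 3*S) + S) = 1/(-3 + 4*S))
(292 + (197 + 28))/(-249 + Y(6*(-5))) = (292 + (197 + 28))/(-249 + 1/(-3 + 4*(6*(-5)))) = (292 + 225)/(-249 + 1/(-3 + 4*(-30))) = 517/(-249 + 1/(-3 - 120)) = 517/(-249 + 1/(-123)) = 517/(-249 - 1/123) = 517/(-30628/123) = 517*(-123/30628) = -63591/30628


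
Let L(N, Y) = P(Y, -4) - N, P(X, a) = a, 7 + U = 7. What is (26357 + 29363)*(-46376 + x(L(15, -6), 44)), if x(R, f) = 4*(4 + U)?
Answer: -2583179200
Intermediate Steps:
U = 0 (U = -7 + 7 = 0)
L(N, Y) = -4 - N
x(R, f) = 16 (x(R, f) = 4*(4 + 0) = 4*4 = 16)
(26357 + 29363)*(-46376 + x(L(15, -6), 44)) = (26357 + 29363)*(-46376 + 16) = 55720*(-46360) = -2583179200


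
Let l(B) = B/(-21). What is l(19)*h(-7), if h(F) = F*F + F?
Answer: -38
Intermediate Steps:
l(B) = -B/21 (l(B) = B*(-1/21) = -B/21)
h(F) = F + F² (h(F) = F² + F = F + F²)
l(19)*h(-7) = (-1/21*19)*(-7*(1 - 7)) = -(-19)*(-6)/3 = -19/21*42 = -38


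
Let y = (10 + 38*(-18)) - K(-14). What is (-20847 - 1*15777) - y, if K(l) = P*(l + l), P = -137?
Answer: -32114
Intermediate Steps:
K(l) = -274*l (K(l) = -137*(l + l) = -274*l)
y = -4510 (y = (10 + 38*(-18)) - (-274)*(-14) = (10 - 684) - 1*3836 = -674 - 3836 = -4510)
(-20847 - 1*15777) - y = (-20847 - 1*15777) - 1*(-4510) = (-20847 - 15777) + 4510 = -36624 + 4510 = -32114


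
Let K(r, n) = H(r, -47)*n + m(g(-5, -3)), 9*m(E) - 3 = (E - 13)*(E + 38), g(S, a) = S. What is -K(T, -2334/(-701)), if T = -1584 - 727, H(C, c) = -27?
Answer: 327151/2103 ≈ 155.56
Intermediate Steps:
m(E) = ⅓ + (-13 + E)*(38 + E)/9 (m(E) = ⅓ + ((E - 13)*(E + 38))/9 = ⅓ + ((-13 + E)*(38 + E))/9 = ⅓ + (-13 + E)*(38 + E)/9)
T = -2311
K(r, n) = -197/3 - 27*n (K(r, n) = -27*n + (-491/9 + (⅑)*(-5)² + (25/9)*(-5)) = -27*n + (-491/9 + (⅑)*25 - 125/9) = -27*n + (-491/9 + 25/9 - 125/9) = -27*n - 197/3 = -197/3 - 27*n)
-K(T, -2334/(-701)) = -(-197/3 - (-63018)/(-701)) = -(-197/3 - (-63018)*(-1)/701) = -(-197/3 - 27*2334/701) = -(-197/3 - 63018/701) = -1*(-327151/2103) = 327151/2103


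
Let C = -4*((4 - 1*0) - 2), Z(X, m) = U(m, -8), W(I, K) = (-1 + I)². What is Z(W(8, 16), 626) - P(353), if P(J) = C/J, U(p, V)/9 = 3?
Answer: 9539/353 ≈ 27.023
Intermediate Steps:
U(p, V) = 27 (U(p, V) = 9*3 = 27)
Z(X, m) = 27
C = -8 (C = -4*((4 + 0) - 2) = -4*(4 - 2) = -4*2 = -8)
P(J) = -8/J
Z(W(8, 16), 626) - P(353) = 27 - (-8)/353 = 27 - 1*(-8/353) = 27 + 8/353 = 9539/353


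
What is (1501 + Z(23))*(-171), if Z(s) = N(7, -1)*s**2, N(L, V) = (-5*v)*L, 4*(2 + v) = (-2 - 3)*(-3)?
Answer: 21135771/4 ≈ 5.2839e+6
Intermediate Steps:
v = 7/4 (v = -2 + ((-2 - 3)*(-3))/4 = -2 + (-5*(-3))/4 = -2 + (1/4)*15 = -2 + 15/4 = 7/4 ≈ 1.7500)
N(L, V) = -35*L/4 (N(L, V) = (-5*7/4)*L = -35*L/4)
Z(s) = -245*s**2/4 (Z(s) = (-35/4*7)*s**2 = -245*s**2/4)
(1501 + Z(23))*(-171) = (1501 - 245/4*23**2)*(-171) = (1501 - 245/4*529)*(-171) = (1501 - 129605/4)*(-171) = -123601/4*(-171) = 21135771/4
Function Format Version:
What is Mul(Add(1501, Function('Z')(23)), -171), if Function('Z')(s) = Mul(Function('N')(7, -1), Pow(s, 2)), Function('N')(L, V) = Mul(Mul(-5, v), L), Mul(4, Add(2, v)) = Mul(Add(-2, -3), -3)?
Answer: Rational(21135771, 4) ≈ 5.2839e+6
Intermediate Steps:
v = Rational(7, 4) (v = Add(-2, Mul(Rational(1, 4), Mul(Add(-2, -3), -3))) = Add(-2, Mul(Rational(1, 4), Mul(-5, -3))) = Add(-2, Mul(Rational(1, 4), 15)) = Add(-2, Rational(15, 4)) = Rational(7, 4) ≈ 1.7500)
Function('N')(L, V) = Mul(Rational(-35, 4), L) (Function('N')(L, V) = Mul(Mul(-5, Rational(7, 4)), L) = Mul(Rational(-35, 4), L))
Function('Z')(s) = Mul(Rational(-245, 4), Pow(s, 2)) (Function('Z')(s) = Mul(Mul(Rational(-35, 4), 7), Pow(s, 2)) = Mul(Rational(-245, 4), Pow(s, 2)))
Mul(Add(1501, Function('Z')(23)), -171) = Mul(Add(1501, Mul(Rational(-245, 4), Pow(23, 2))), -171) = Mul(Add(1501, Mul(Rational(-245, 4), 529)), -171) = Mul(Add(1501, Rational(-129605, 4)), -171) = Mul(Rational(-123601, 4), -171) = Rational(21135771, 4)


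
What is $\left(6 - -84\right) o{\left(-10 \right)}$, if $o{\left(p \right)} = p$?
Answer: $-900$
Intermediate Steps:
$\left(6 - -84\right) o{\left(-10 \right)} = \left(6 - -84\right) \left(-10\right) = \left(6 + 84\right) \left(-10\right) = 90 \left(-10\right) = -900$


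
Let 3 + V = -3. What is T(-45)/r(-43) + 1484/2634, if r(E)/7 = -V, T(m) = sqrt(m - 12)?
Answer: 742/1317 + I*sqrt(57)/42 ≈ 0.5634 + 0.17976*I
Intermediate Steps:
V = -6 (V = -3 - 3 = -6)
T(m) = sqrt(-12 + m)
r(E) = 42 (r(E) = 7*(-1*(-6)) = 7*6 = 42)
T(-45)/r(-43) + 1484/2634 = sqrt(-12 - 45)/42 + 1484/2634 = sqrt(-57)*(1/42) + 1484*(1/2634) = (I*sqrt(57))*(1/42) + 742/1317 = I*sqrt(57)/42 + 742/1317 = 742/1317 + I*sqrt(57)/42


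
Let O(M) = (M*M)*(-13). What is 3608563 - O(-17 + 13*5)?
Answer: 3638515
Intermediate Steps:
O(M) = -13*M² (O(M) = M²*(-13) = -13*M²)
3608563 - O(-17 + 13*5) = 3608563 - (-13)*(-17 + 13*5)² = 3608563 - (-13)*(-17 + 65)² = 3608563 - (-13)*48² = 3608563 - (-13)*2304 = 3608563 - 1*(-29952) = 3608563 + 29952 = 3638515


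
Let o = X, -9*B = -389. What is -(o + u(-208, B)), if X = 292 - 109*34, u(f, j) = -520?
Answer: 3934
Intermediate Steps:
B = 389/9 (B = -⅑*(-389) = 389/9 ≈ 43.222)
X = -3414 (X = 292 - 3706 = -3414)
o = -3414
-(o + u(-208, B)) = -(-3414 - 520) = -1*(-3934) = 3934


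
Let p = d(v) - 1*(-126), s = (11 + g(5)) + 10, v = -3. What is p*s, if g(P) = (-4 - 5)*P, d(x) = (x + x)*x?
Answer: -3456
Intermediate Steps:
d(x) = 2*x² (d(x) = (2*x)*x = 2*x²)
g(P) = -9*P
s = -24 (s = (11 - 9*5) + 10 = (11 - 45) + 10 = -34 + 10 = -24)
p = 144 (p = 2*(-3)² - 1*(-126) = 2*9 + 126 = 18 + 126 = 144)
p*s = 144*(-24) = -3456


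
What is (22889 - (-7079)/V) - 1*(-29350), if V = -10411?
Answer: 543853150/10411 ≈ 52238.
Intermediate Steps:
(22889 - (-7079)/V) - 1*(-29350) = (22889 - (-7079)/(-10411)) - 1*(-29350) = (22889 - (-7079)*(-1)/10411) + 29350 = (22889 - 1*7079/10411) + 29350 = (22889 - 7079/10411) + 29350 = 238290300/10411 + 29350 = 543853150/10411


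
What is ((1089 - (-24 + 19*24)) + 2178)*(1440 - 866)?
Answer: 1627290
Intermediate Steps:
((1089 - (-24 + 19*24)) + 2178)*(1440 - 866) = ((1089 - (-24 + 456)) + 2178)*574 = ((1089 - 1*432) + 2178)*574 = ((1089 - 432) + 2178)*574 = (657 + 2178)*574 = 2835*574 = 1627290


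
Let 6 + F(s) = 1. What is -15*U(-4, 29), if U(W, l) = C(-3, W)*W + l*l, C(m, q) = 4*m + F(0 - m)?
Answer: -13635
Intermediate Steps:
F(s) = -5 (F(s) = -6 + 1 = -5)
C(m, q) = -5 + 4*m (C(m, q) = 4*m - 5 = -5 + 4*m)
U(W, l) = l² - 17*W (U(W, l) = (-5 + 4*(-3))*W + l*l = (-5 - 12)*W + l² = -17*W + l² = l² - 17*W)
-15*U(-4, 29) = -15*(29² - 17*(-4)) = -15*(841 + 68) = -15*909 = -13635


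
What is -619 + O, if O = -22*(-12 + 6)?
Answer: -487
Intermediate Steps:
O = 132 (O = -22*(-6) = 132)
-619 + O = -619 + 132 = -487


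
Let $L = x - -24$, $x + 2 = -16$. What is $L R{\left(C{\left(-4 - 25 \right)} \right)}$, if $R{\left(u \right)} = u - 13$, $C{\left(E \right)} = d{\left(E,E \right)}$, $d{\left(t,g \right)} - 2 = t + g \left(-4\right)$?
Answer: $456$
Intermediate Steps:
$x = -18$ ($x = -2 - 16 = -18$)
$d{\left(t,g \right)} = 2 + t - 4 g$ ($d{\left(t,g \right)} = 2 + \left(t + g \left(-4\right)\right) = 2 - \left(- t + 4 g\right) = 2 + t - 4 g$)
$C{\left(E \right)} = 2 - 3 E$ ($C{\left(E \right)} = 2 + E - 4 E = 2 - 3 E$)
$L = 6$ ($L = -18 - -24 = -18 + 24 = 6$)
$R{\left(u \right)} = -13 + u$ ($R{\left(u \right)} = u - 13 = -13 + u$)
$L R{\left(C{\left(-4 - 25 \right)} \right)} = 6 \left(-13 - \left(-2 + 3 \left(-4 - 25\right)\right)\right) = 6 \left(-13 + \left(2 - -87\right)\right) = 6 \left(-13 + \left(2 + 87\right)\right) = 6 \left(-13 + 89\right) = 6 \cdot 76 = 456$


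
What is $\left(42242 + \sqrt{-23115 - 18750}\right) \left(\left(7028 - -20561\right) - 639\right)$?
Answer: $1138421900 + 26950 i \sqrt{41865} \approx 1.1384 \cdot 10^{9} + 5.5142 \cdot 10^{6} i$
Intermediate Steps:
$\left(42242 + \sqrt{-23115 - 18750}\right) \left(\left(7028 - -20561\right) - 639\right) = \left(42242 + \sqrt{-41865}\right) \left(\left(7028 + 20561\right) - 639\right) = \left(42242 + i \sqrt{41865}\right) \left(27589 - 639\right) = \left(42242 + i \sqrt{41865}\right) 26950 = 1138421900 + 26950 i \sqrt{41865}$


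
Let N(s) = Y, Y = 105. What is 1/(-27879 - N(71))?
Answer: -1/27984 ≈ -3.5735e-5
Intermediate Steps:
N(s) = 105
1/(-27879 - N(71)) = 1/(-27879 - 1*105) = 1/(-27879 - 105) = 1/(-27984) = -1/27984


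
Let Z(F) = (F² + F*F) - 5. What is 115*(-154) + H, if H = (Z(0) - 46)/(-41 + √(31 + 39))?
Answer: -9509573/537 + 17*√70/537 ≈ -17708.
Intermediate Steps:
Z(F) = -5 + 2*F² (Z(F) = (F² + F²) - 5 = 2*F² - 5 = -5 + 2*F²)
H = -51/(-41 + √70) (H = ((-5 + 2*0²) - 46)/(-41 + √(31 + 39)) = ((-5 + 2*0) - 46)/(-41 + √70) = ((-5 + 0) - 46)/(-41 + √70) = (-5 - 46)/(-41 + √70) = -51/(-41 + √70) ≈ 1.5628)
115*(-154) + H = 115*(-154) + (697/537 + 17*√70/537) = -17710 + (697/537 + 17*√70/537) = -9509573/537 + 17*√70/537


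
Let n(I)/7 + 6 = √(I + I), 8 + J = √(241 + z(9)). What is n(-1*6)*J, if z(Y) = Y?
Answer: 14*(3 - I*√3)*(8 - 5*√10) ≈ -328.08 + 189.42*I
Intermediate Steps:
J = -8 + 5*√10 (J = -8 + √(241 + 9) = -8 + √250 = -8 + 5*√10 ≈ 7.8114)
n(I) = -42 + 7*√2*√I (n(I) = -42 + 7*√(I + I) = -42 + 7*√(2*I) = -42 + 7*(√2*√I) = -42 + 7*√2*√I)
n(-1*6)*J = (-42 + 7*√2*√(-1*6))*(-8 + 5*√10) = (-42 + 7*√2*√(-6))*(-8 + 5*√10) = (-42 + 7*√2*(I*√6))*(-8 + 5*√10) = (-42 + 14*I*√3)*(-8 + 5*√10)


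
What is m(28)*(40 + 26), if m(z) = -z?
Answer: -1848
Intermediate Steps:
m(28)*(40 + 26) = (-1*28)*(40 + 26) = -28*66 = -1848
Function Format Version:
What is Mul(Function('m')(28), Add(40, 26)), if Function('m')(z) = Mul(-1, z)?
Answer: -1848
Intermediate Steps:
Mul(Function('m')(28), Add(40, 26)) = Mul(Mul(-1, 28), Add(40, 26)) = Mul(-28, 66) = -1848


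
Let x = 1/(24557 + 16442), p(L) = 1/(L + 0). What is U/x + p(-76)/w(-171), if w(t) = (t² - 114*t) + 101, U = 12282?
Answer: 1868942906146847/3711536 ≈ 5.0355e+8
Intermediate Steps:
w(t) = 101 + t² - 114*t
p(L) = 1/L
x = 1/40999 ≈ 2.4391e-5
U/x + p(-76)/w(-171) = 12282/(1/40999) + 1/((-76)*(101 + (-171)² - 114*(-171))) = 12282*40999 - 1/(76*(101 + 29241 + 19494)) = 503549718 - 1/76/48836 = 503549718 - 1/76*1/48836 = 503549718 - 1/3711536 = 1868942906146847/3711536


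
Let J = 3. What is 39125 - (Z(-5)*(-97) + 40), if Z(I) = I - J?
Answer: 38309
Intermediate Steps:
Z(I) = -3 + I (Z(I) = I - 1*3 = I - 3 = -3 + I)
39125 - (Z(-5)*(-97) + 40) = 39125 - ((-3 - 5)*(-97) + 40) = 39125 - (-8*(-97) + 40) = 39125 - (776 + 40) = 39125 - 1*816 = 39125 - 816 = 38309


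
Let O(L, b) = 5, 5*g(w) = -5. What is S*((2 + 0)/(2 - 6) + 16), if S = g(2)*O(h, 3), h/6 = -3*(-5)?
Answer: -155/2 ≈ -77.500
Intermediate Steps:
g(w) = -1 (g(w) = (⅕)*(-5) = -1)
h = 90 (h = 6*(-3*(-5)) = 6*15 = 90)
S = -5 (S = -1*5 = -5)
S*((2 + 0)/(2 - 6) + 16) = -5*((2 + 0)/(2 - 6) + 16) = -5*(2/(-4) + 16) = -5*(2*(-¼) + 16) = -5*(-½ + 16) = -5*31/2 = -155/2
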